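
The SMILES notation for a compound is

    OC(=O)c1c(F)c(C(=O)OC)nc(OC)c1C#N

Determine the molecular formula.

C10H7FN2O5

Walk through each heavy atom and fill implicit hydrogens from standard valence (C 4, N 3, O 2, S 2, halogen 1); for lowercase aromatic atoms, an aromatic c carries 1 H when it has two neighbours and 0 H with three, and aromatic n carries 0 H:
  atom 1: O, bond orders sum to 1 (valence 2) → 1 H
  atom 2: C, bond orders sum to 4 (valence 4) → 0 H
  atom 3: O, bond orders sum to 2 (valence 2) → 0 H
  atom 4: aromatic c, 3 neighbours → 0 H
  atom 5: aromatic c, 3 neighbours → 0 H
  atom 6: F (halogen, monovalent) → 0 H
  atom 7: aromatic c, 3 neighbours → 0 H
  atom 8: C, bond orders sum to 4 (valence 4) → 0 H
  atom 9: O, bond orders sum to 2 (valence 2) → 0 H
  atom 10: O, bond orders sum to 2 (valence 2) → 0 H
  atom 11: C, bond orders sum to 1 (valence 4) → 3 H
  atom 12: aromatic n, 2 neighbours → 0 H
  atom 13: aromatic c, 3 neighbours → 0 H
  atom 14: O, bond orders sum to 2 (valence 2) → 0 H
  atom 15: C, bond orders sum to 1 (valence 4) → 3 H
  atom 16: aromatic c, 3 neighbours → 0 H
  atom 17: C, bond orders sum to 4 (valence 4) → 0 H
  atom 18: N, bond orders sum to 3 (valence 3) → 0 H
Totals → C:10, H:7, F:1, N:2, O:5.
In Hill order: C10H7FN2O5.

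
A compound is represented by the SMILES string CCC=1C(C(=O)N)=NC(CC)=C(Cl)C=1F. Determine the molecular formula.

Walk through each heavy atom and fill implicit hydrogens from standard valence (C 4, N 3, O 2, S 2, halogen 1):
  atom 1: C, bond orders sum to 1 (valence 4) → 3 H
  atom 2: C, bond orders sum to 2 (valence 4) → 2 H
  atom 3: C, bond orders sum to 4 (valence 4) → 0 H
  atom 4: C, bond orders sum to 4 (valence 4) → 0 H
  atom 5: C, bond orders sum to 4 (valence 4) → 0 H
  atom 6: O, bond orders sum to 2 (valence 2) → 0 H
  atom 7: N, bond orders sum to 1 (valence 3) → 2 H
  atom 8: N, bond orders sum to 3 (valence 3) → 0 H
  atom 9: C, bond orders sum to 4 (valence 4) → 0 H
  atom 10: C, bond orders sum to 2 (valence 4) → 2 H
  atom 11: C, bond orders sum to 1 (valence 4) → 3 H
  atom 12: C, bond orders sum to 4 (valence 4) → 0 H
  atom 13: Cl (halogen, monovalent) → 0 H
  atom 14: C, bond orders sum to 4 (valence 4) → 0 H
  atom 15: F (halogen, monovalent) → 0 H
Totals → C:10, H:12, Cl:1, F:1, N:2, O:1.

C10H12ClFN2O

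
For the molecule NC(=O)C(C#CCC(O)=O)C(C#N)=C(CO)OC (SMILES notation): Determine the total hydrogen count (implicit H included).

Walk through each heavy atom and fill implicit hydrogens from standard valence (C 4, N 3, O 2, S 2, halogen 1):
  atom 1: N, bond orders sum to 1 (valence 3) → 2 H
  atom 2: C, bond orders sum to 4 (valence 4) → 0 H
  atom 3: O, bond orders sum to 2 (valence 2) → 0 H
  atom 4: C, bond orders sum to 3 (valence 4) → 1 H
  atom 5: C, bond orders sum to 4 (valence 4) → 0 H
  atom 6: C, bond orders sum to 4 (valence 4) → 0 H
  atom 7: C, bond orders sum to 2 (valence 4) → 2 H
  atom 8: C, bond orders sum to 4 (valence 4) → 0 H
  atom 9: O, bond orders sum to 1 (valence 2) → 1 H
  atom 10: O, bond orders sum to 2 (valence 2) → 0 H
  atom 11: C, bond orders sum to 4 (valence 4) → 0 H
  atom 12: C, bond orders sum to 4 (valence 4) → 0 H
  atom 13: N, bond orders sum to 3 (valence 3) → 0 H
  atom 14: C, bond orders sum to 4 (valence 4) → 0 H
  atom 15: C, bond orders sum to 2 (valence 4) → 2 H
  atom 16: O, bond orders sum to 1 (valence 2) → 1 H
  atom 17: O, bond orders sum to 2 (valence 2) → 0 H
  atom 18: C, bond orders sum to 1 (valence 4) → 3 H
Total hydrogens: 12.

12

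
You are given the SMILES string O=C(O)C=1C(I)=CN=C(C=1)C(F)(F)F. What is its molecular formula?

C7H3F3INO2

Walk through each heavy atom and fill implicit hydrogens from standard valence (C 4, N 3, O 2, S 2, halogen 1):
  atom 1: O, bond orders sum to 2 (valence 2) → 0 H
  atom 2: C, bond orders sum to 4 (valence 4) → 0 H
  atom 3: O, bond orders sum to 1 (valence 2) → 1 H
  atom 4: C, bond orders sum to 4 (valence 4) → 0 H
  atom 5: C, bond orders sum to 4 (valence 4) → 0 H
  atom 6: I (halogen, monovalent) → 0 H
  atom 7: C, bond orders sum to 3 (valence 4) → 1 H
  atom 8: N, bond orders sum to 3 (valence 3) → 0 H
  atom 9: C, bond orders sum to 4 (valence 4) → 0 H
  atom 10: C, bond orders sum to 3 (valence 4) → 1 H
  atom 11: C, bond orders sum to 4 (valence 4) → 0 H
  atom 12: F (halogen, monovalent) → 0 H
  atom 13: F (halogen, monovalent) → 0 H
  atom 14: F (halogen, monovalent) → 0 H
Totals → C:7, H:3, F:3, I:1, N:1, O:2.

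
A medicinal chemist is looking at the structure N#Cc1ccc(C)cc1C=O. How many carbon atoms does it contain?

Count every carbon token in the SMILES (each C, including those in ring-closure positions and inside branches).
Carbon count: 9.

9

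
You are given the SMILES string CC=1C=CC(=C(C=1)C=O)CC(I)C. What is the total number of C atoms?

11

Count every carbon token in the SMILES (each C, including those in ring-closure positions and inside branches).
Carbon count: 11.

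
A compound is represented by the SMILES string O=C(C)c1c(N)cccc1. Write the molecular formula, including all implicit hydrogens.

Walk through each heavy atom and fill implicit hydrogens from standard valence (C 4, N 3, O 2, S 2, halogen 1); for lowercase aromatic atoms, an aromatic c carries 1 H when it has two neighbours and 0 H with three, and aromatic n carries 0 H:
  atom 1: O, bond orders sum to 2 (valence 2) → 0 H
  atom 2: C, bond orders sum to 4 (valence 4) → 0 H
  atom 3: C, bond orders sum to 1 (valence 4) → 3 H
  atom 4: aromatic c, 3 neighbours → 0 H
  atom 5: aromatic c, 3 neighbours → 0 H
  atom 6: N, bond orders sum to 1 (valence 3) → 2 H
  atom 7: aromatic c, 2 neighbours → 1 H
  atom 8: aromatic c, 2 neighbours → 1 H
  atom 9: aromatic c, 2 neighbours → 1 H
  atom 10: aromatic c, 2 neighbours → 1 H
Totals → C:8, H:9, N:1, O:1.

C8H9NO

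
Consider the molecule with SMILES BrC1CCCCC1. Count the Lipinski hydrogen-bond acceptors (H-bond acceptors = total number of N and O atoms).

N atoms: 0; O atoms: 0.
Lipinski HBA = 0 + 0 = 0.

0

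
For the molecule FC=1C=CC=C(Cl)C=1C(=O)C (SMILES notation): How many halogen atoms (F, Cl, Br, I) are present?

2

Halogen atoms appear at heavy-atom positions 1, 7 (1×Cl, 1×F).
Other groups present: 1 ketone.
Halogen count: 2.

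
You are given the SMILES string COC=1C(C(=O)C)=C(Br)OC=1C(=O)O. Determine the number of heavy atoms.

Every atom symbol written in the SMILES (organic subset) is one heavy atom; implicit H are not written.
Heavy atoms by element → Br:1, C:8, O:5.
Total: 14.

14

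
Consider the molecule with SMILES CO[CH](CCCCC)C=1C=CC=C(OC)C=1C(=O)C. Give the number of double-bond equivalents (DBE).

5

Molecular formula: C16H24O3.
DoU = (2C + 2 + N − H − X) / 2, where X is the halogen count and O/S are ignored.
    = (2·16 + 2 + 0 − 24 − 0) / 2 = 10 / 2 = 5.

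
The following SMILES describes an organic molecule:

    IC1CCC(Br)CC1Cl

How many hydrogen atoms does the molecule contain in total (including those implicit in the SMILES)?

9

Walk through each heavy atom and fill implicit hydrogens from standard valence (C 4, N 3, O 2, S 2, halogen 1):
  atom 1: I (halogen, monovalent) → 0 H
  atom 2: C, bond orders sum to 3 (valence 4) → 1 H
  atom 3: C, bond orders sum to 2 (valence 4) → 2 H
  atom 4: C, bond orders sum to 2 (valence 4) → 2 H
  atom 5: C, bond orders sum to 3 (valence 4) → 1 H
  atom 6: Br (halogen, monovalent) → 0 H
  atom 7: C, bond orders sum to 2 (valence 4) → 2 H
  atom 8: C, bond orders sum to 3 (valence 4) → 1 H
  atom 9: Cl (halogen, monovalent) → 0 H
Total hydrogens: 9.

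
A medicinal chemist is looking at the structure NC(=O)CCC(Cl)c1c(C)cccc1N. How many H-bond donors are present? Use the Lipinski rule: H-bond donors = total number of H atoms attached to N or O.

4

Donors: find every N or O and count the H atoms it carries.
  atom 1 (N): bond orders sum to 1 → 2 H
  atom 3 (O): bond orders sum to 2 → 0 H
  atom 15 (N): bond orders sum to 1 → 2 H
Lipinski HBD = 4.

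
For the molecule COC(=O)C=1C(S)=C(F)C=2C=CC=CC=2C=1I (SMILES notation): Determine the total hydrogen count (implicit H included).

Walk through each heavy atom and fill implicit hydrogens from standard valence (C 4, N 3, O 2, S 2, halogen 1):
  atom 1: C, bond orders sum to 1 (valence 4) → 3 H
  atom 2: O, bond orders sum to 2 (valence 2) → 0 H
  atom 3: C, bond orders sum to 4 (valence 4) → 0 H
  atom 4: O, bond orders sum to 2 (valence 2) → 0 H
  atom 5: C, bond orders sum to 4 (valence 4) → 0 H
  atom 6: C, bond orders sum to 4 (valence 4) → 0 H
  atom 7: S, bond orders sum to 1 (valence 2) → 1 H
  atom 8: C, bond orders sum to 4 (valence 4) → 0 H
  atom 9: F (halogen, monovalent) → 0 H
  atom 10: C, bond orders sum to 4 (valence 4) → 0 H
  atom 11: C, bond orders sum to 3 (valence 4) → 1 H
  atom 12: C, bond orders sum to 3 (valence 4) → 1 H
  atom 13: C, bond orders sum to 3 (valence 4) → 1 H
  atom 14: C, bond orders sum to 3 (valence 4) → 1 H
  atom 15: C, bond orders sum to 4 (valence 4) → 0 H
  atom 16: C, bond orders sum to 4 (valence 4) → 0 H
  atom 17: I (halogen, monovalent) → 0 H
Total hydrogens: 8.

8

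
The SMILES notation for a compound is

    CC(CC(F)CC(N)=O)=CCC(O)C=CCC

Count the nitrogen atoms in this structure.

1

Scan the SMILES for N atoms (remember two-letter symbols like Cl and Br are single atoms).
Nitrogen count: 1.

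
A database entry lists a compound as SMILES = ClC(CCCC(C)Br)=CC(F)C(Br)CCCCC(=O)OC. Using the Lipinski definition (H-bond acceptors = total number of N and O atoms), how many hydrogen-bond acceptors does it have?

N atoms: 0; O atoms: 2.
Lipinski HBA = 0 + 2 = 2.

2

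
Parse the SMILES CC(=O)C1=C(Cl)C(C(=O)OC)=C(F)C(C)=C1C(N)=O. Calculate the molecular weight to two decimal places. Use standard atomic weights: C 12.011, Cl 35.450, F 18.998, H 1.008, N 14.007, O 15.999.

287.67 g/mol

First, the molecular formula is C12H11ClFNO4 (counting implicit H from valence).
  C: 12 × 12.011 = 144.132
  Cl: 1 × 35.450 = 35.450
  F: 1 × 18.998 = 18.998
  H: 11 × 1.008 = 11.088
  N: 1 × 14.007 = 14.007
  O: 4 × 15.999 = 63.996
Sum: 12×12.011 + 1×35.450 + 1×18.998 + 11×1.008 + 1×14.007 + 4×15.999 = 287.671 → 287.67 g/mol.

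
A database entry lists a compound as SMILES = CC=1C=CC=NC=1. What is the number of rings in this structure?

In SMILES, each pair of matching ring-closure digits denotes one ring-closing bond; the number of such bonds equals the number of independent rings.
Ring-closure bonds here: 1.

1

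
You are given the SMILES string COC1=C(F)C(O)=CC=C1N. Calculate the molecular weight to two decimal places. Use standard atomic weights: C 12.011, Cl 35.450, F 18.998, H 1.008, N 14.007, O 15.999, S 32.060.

First, the molecular formula is C7H8FNO2 (counting implicit H from valence).
  C: 7 × 12.011 = 84.077
  F: 1 × 18.998 = 18.998
  H: 8 × 1.008 = 8.064
  N: 1 × 14.007 = 14.007
  O: 2 × 15.999 = 31.998
Sum: 7×12.011 + 1×18.998 + 8×1.008 + 1×14.007 + 2×15.999 = 157.144 → 157.14 g/mol.

157.14 g/mol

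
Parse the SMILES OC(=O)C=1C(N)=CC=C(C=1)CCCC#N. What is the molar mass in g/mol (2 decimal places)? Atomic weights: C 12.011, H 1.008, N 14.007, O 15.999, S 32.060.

204.23 g/mol

First, the molecular formula is C11H12N2O2 (counting implicit H from valence).
  C: 11 × 12.011 = 132.121
  H: 12 × 1.008 = 12.096
  N: 2 × 14.007 = 28.014
  O: 2 × 15.999 = 31.998
Sum: 11×12.011 + 12×1.008 + 2×14.007 + 2×15.999 = 204.229 → 204.23 g/mol.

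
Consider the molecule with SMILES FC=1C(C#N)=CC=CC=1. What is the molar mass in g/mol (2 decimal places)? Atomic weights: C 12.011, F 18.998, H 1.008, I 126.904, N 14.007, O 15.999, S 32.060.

First, the molecular formula is C7H4FN (counting implicit H from valence).
  C: 7 × 12.011 = 84.077
  F: 1 × 18.998 = 18.998
  H: 4 × 1.008 = 4.032
  N: 1 × 14.007 = 14.007
Sum: 7×12.011 + 1×18.998 + 4×1.008 + 1×14.007 = 121.114 → 121.11 g/mol.

121.11 g/mol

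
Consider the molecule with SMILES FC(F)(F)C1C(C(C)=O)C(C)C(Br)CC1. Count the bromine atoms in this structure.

Scan the SMILES for Br atoms (remember two-letter symbols like Cl and Br are single atoms).
Bromine count: 1.

1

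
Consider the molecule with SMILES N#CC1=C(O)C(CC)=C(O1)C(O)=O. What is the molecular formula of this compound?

C8H7NO4

Walk through each heavy atom and fill implicit hydrogens from standard valence (C 4, N 3, O 2, S 2, halogen 1):
  atom 1: N, bond orders sum to 3 (valence 3) → 0 H
  atom 2: C, bond orders sum to 4 (valence 4) → 0 H
  atom 3: C, bond orders sum to 4 (valence 4) → 0 H
  atom 4: C, bond orders sum to 4 (valence 4) → 0 H
  atom 5: O, bond orders sum to 1 (valence 2) → 1 H
  atom 6: C, bond orders sum to 4 (valence 4) → 0 H
  atom 7: C, bond orders sum to 2 (valence 4) → 2 H
  atom 8: C, bond orders sum to 1 (valence 4) → 3 H
  atom 9: C, bond orders sum to 4 (valence 4) → 0 H
  atom 10: O, bond orders sum to 2 (valence 2) → 0 H
  atom 11: C, bond orders sum to 4 (valence 4) → 0 H
  atom 12: O, bond orders sum to 1 (valence 2) → 1 H
  atom 13: O, bond orders sum to 2 (valence 2) → 0 H
Totals → C:8, H:7, N:1, O:4.
In Hill order: C8H7NO4.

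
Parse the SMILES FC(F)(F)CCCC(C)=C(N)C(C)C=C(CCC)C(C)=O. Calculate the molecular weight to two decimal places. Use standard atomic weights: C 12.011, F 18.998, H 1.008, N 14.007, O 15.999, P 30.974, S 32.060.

First, the molecular formula is C16H26F3NO (counting implicit H from valence).
  C: 16 × 12.011 = 192.176
  F: 3 × 18.998 = 56.994
  H: 26 × 1.008 = 26.208
  N: 1 × 14.007 = 14.007
  O: 1 × 15.999 = 15.999
Sum: 16×12.011 + 3×18.998 + 26×1.008 + 1×14.007 + 1×15.999 = 305.384 → 305.38 g/mol.

305.38 g/mol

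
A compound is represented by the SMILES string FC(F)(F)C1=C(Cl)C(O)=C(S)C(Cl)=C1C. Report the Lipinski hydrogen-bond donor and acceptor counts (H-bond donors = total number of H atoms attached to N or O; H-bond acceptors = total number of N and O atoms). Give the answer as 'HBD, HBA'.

1, 1

Donors: find every N or O and count the H atoms it carries.
  atom 9 (O): bond orders sum to 1 → 1 H
Lipinski HBD = 1.
Acceptors: N atoms = 0, O atoms = 1 → HBA = 1.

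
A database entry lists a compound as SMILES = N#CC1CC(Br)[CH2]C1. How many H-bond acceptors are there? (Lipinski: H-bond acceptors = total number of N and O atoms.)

1

N atoms: 1; O atoms: 0.
Lipinski HBA = 1 + 0 = 1.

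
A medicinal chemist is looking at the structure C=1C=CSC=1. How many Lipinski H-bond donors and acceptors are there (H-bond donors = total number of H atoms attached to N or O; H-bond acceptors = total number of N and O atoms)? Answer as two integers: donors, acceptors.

Donors: find every N or O and count the H atoms it carries.
  (no N or O atoms present)
Lipinski HBD = 0.
Acceptors: N atoms = 0, O atoms = 0 → HBA = 0.

0, 0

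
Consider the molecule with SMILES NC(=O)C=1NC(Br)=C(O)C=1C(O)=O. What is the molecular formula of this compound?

C6H5BrN2O4

Walk through each heavy atom and fill implicit hydrogens from standard valence (C 4, N 3, O 2, S 2, halogen 1):
  atom 1: N, bond orders sum to 1 (valence 3) → 2 H
  atom 2: C, bond orders sum to 4 (valence 4) → 0 H
  atom 3: O, bond orders sum to 2 (valence 2) → 0 H
  atom 4: C, bond orders sum to 4 (valence 4) → 0 H
  atom 5: N, bond orders sum to 2 (valence 3) → 1 H
  atom 6: C, bond orders sum to 4 (valence 4) → 0 H
  atom 7: Br (halogen, monovalent) → 0 H
  atom 8: C, bond orders sum to 4 (valence 4) → 0 H
  atom 9: O, bond orders sum to 1 (valence 2) → 1 H
  atom 10: C, bond orders sum to 4 (valence 4) → 0 H
  atom 11: C, bond orders sum to 4 (valence 4) → 0 H
  atom 12: O, bond orders sum to 1 (valence 2) → 1 H
  atom 13: O, bond orders sum to 2 (valence 2) → 0 H
Totals → C:6, H:5, Br:1, N:2, O:4.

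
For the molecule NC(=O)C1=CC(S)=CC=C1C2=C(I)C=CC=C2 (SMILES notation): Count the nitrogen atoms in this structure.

1

Scan the SMILES for N atoms (remember two-letter symbols like Cl and Br are single atoms).
Nitrogen count: 1.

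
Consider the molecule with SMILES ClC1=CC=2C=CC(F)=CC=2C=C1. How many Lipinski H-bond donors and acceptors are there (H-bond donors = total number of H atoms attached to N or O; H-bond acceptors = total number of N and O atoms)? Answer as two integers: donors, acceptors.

Donors: find every N or O and count the H atoms it carries.
  (no N or O atoms present)
Lipinski HBD = 0.
Acceptors: N atoms = 0, O atoms = 0 → HBA = 0.

0, 0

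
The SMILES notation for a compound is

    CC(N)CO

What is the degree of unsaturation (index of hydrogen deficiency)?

0

Molecular formula: C3H9NO.
DoU = (2C + 2 + N − H − X) / 2, where X is the halogen count and O/S are ignored.
    = (2·3 + 2 + 1 − 9 − 0) / 2 = 0 / 2 = 0.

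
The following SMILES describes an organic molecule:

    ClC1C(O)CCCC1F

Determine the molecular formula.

Walk through each heavy atom and fill implicit hydrogens from standard valence (C 4, N 3, O 2, S 2, halogen 1):
  atom 1: Cl (halogen, monovalent) → 0 H
  atom 2: C, bond orders sum to 3 (valence 4) → 1 H
  atom 3: C, bond orders sum to 3 (valence 4) → 1 H
  atom 4: O, bond orders sum to 1 (valence 2) → 1 H
  atom 5: C, bond orders sum to 2 (valence 4) → 2 H
  atom 6: C, bond orders sum to 2 (valence 4) → 2 H
  atom 7: C, bond orders sum to 2 (valence 4) → 2 H
  atom 8: C, bond orders sum to 3 (valence 4) → 1 H
  atom 9: F (halogen, monovalent) → 0 H
Totals → C:6, H:10, Cl:1, F:1, O:1.

C6H10ClFO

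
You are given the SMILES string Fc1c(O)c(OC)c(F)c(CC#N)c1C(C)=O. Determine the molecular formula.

Walk through each heavy atom and fill implicit hydrogens from standard valence (C 4, N 3, O 2, S 2, halogen 1); for lowercase aromatic atoms, an aromatic c carries 1 H when it has two neighbours and 0 H with three, and aromatic n carries 0 H:
  atom 1: F (halogen, monovalent) → 0 H
  atom 2: aromatic c, 3 neighbours → 0 H
  atom 3: aromatic c, 3 neighbours → 0 H
  atom 4: O, bond orders sum to 1 (valence 2) → 1 H
  atom 5: aromatic c, 3 neighbours → 0 H
  atom 6: O, bond orders sum to 2 (valence 2) → 0 H
  atom 7: C, bond orders sum to 1 (valence 4) → 3 H
  atom 8: aromatic c, 3 neighbours → 0 H
  atom 9: F (halogen, monovalent) → 0 H
  atom 10: aromatic c, 3 neighbours → 0 H
  atom 11: C, bond orders sum to 2 (valence 4) → 2 H
  atom 12: C, bond orders sum to 4 (valence 4) → 0 H
  atom 13: N, bond orders sum to 3 (valence 3) → 0 H
  atom 14: aromatic c, 3 neighbours → 0 H
  atom 15: C, bond orders sum to 4 (valence 4) → 0 H
  atom 16: C, bond orders sum to 1 (valence 4) → 3 H
  atom 17: O, bond orders sum to 2 (valence 2) → 0 H
Totals → C:11, H:9, F:2, N:1, O:3.
In Hill order: C11H9F2NO3.

C11H9F2NO3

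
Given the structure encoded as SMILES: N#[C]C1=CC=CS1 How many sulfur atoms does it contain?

Scan the SMILES for S atoms (remember two-letter symbols like Cl and Br are single atoms).
Sulfur count: 1.

1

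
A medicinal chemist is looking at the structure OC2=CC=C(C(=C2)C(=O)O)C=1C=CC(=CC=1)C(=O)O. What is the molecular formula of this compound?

C14H10O5

Walk through each heavy atom and fill implicit hydrogens from standard valence (C 4, N 3, O 2, S 2, halogen 1):
  atom 1: O, bond orders sum to 1 (valence 2) → 1 H
  atom 2: C, bond orders sum to 4 (valence 4) → 0 H
  atom 3: C, bond orders sum to 3 (valence 4) → 1 H
  atom 4: C, bond orders sum to 3 (valence 4) → 1 H
  atom 5: C, bond orders sum to 4 (valence 4) → 0 H
  atom 6: C, bond orders sum to 4 (valence 4) → 0 H
  atom 7: C, bond orders sum to 3 (valence 4) → 1 H
  atom 8: C, bond orders sum to 4 (valence 4) → 0 H
  atom 9: O, bond orders sum to 2 (valence 2) → 0 H
  atom 10: O, bond orders sum to 1 (valence 2) → 1 H
  atom 11: C, bond orders sum to 4 (valence 4) → 0 H
  atom 12: C, bond orders sum to 3 (valence 4) → 1 H
  atom 13: C, bond orders sum to 3 (valence 4) → 1 H
  atom 14: C, bond orders sum to 4 (valence 4) → 0 H
  atom 15: C, bond orders sum to 3 (valence 4) → 1 H
  atom 16: C, bond orders sum to 3 (valence 4) → 1 H
  atom 17: C, bond orders sum to 4 (valence 4) → 0 H
  atom 18: O, bond orders sum to 2 (valence 2) → 0 H
  atom 19: O, bond orders sum to 1 (valence 2) → 1 H
Totals → C:14, H:10, O:5.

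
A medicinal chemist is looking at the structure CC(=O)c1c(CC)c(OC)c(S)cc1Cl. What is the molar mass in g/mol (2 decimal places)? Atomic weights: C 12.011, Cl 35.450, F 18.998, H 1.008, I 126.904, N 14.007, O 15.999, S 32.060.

First, the molecular formula is C11H13ClO2S (counting implicit H from valence).
  C: 11 × 12.011 = 132.121
  Cl: 1 × 35.450 = 35.450
  H: 13 × 1.008 = 13.104
  O: 2 × 15.999 = 31.998
  S: 1 × 32.060 = 32.060
Sum: 11×12.011 + 1×35.450 + 13×1.008 + 2×15.999 + 1×32.060 = 244.733 → 244.73 g/mol.

244.73 g/mol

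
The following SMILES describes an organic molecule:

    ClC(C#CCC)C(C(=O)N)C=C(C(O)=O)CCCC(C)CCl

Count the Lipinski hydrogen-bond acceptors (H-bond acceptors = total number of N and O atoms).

N atoms: 1; O atoms: 3.
Lipinski HBA = 1 + 3 = 4.

4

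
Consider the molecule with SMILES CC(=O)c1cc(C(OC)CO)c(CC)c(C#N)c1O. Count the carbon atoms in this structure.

14

Count every carbon token in the SMILES (each C, including those in ring-closure positions and inside branches).
Carbon count: 14.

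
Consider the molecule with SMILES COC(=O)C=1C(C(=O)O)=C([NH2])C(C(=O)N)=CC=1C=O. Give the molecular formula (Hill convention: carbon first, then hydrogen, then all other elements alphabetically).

Walk through each heavy atom and fill implicit hydrogens from standard valence (C 4, N 3, O 2, S 2, halogen 1):
  atom 1: C, bond orders sum to 1 (valence 4) → 3 H
  atom 2: O, bond orders sum to 2 (valence 2) → 0 H
  atom 3: C, bond orders sum to 4 (valence 4) → 0 H
  atom 4: O, bond orders sum to 2 (valence 2) → 0 H
  atom 5: C, bond orders sum to 4 (valence 4) → 0 H
  atom 6: C, bond orders sum to 4 (valence 4) → 0 H
  atom 7: C, bond orders sum to 4 (valence 4) → 0 H
  atom 8: O, bond orders sum to 2 (valence 2) → 0 H
  atom 9: O, bond orders sum to 1 (valence 2) → 1 H
  atom 10: C, bond orders sum to 4 (valence 4) → 0 H
  atom 11: N with explicit H count 2
  atom 12: C, bond orders sum to 4 (valence 4) → 0 H
  atom 13: C, bond orders sum to 4 (valence 4) → 0 H
  atom 14: O, bond orders sum to 2 (valence 2) → 0 H
  atom 15: N, bond orders sum to 1 (valence 3) → 2 H
  atom 16: C, bond orders sum to 3 (valence 4) → 1 H
  atom 17: C, bond orders sum to 4 (valence 4) → 0 H
  atom 18: C, bond orders sum to 3 (valence 4) → 1 H
  atom 19: O, bond orders sum to 2 (valence 2) → 0 H
Totals → C:11, H:10, N:2, O:6.

C11H10N2O6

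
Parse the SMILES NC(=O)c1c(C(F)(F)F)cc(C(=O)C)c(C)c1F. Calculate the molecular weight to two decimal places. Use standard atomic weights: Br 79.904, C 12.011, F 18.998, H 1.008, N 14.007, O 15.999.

First, the molecular formula is C11H9F4NO2 (counting implicit H from valence).
  C: 11 × 12.011 = 132.121
  F: 4 × 18.998 = 75.992
  H: 9 × 1.008 = 9.072
  N: 1 × 14.007 = 14.007
  O: 2 × 15.999 = 31.998
Sum: 11×12.011 + 4×18.998 + 9×1.008 + 1×14.007 + 2×15.999 = 263.190 → 263.19 g/mol.

263.19 g/mol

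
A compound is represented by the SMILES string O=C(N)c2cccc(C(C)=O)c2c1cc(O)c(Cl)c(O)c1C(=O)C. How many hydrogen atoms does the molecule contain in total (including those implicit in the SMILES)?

Walk through each heavy atom and fill implicit hydrogens from standard valence (C 4, N 3, O 2, S 2, halogen 1); for lowercase aromatic atoms, an aromatic c carries 1 H when it has two neighbours and 0 H with three, and aromatic n carries 0 H:
  atom 1: O, bond orders sum to 2 (valence 2) → 0 H
  atom 2: C, bond orders sum to 4 (valence 4) → 0 H
  atom 3: N, bond orders sum to 1 (valence 3) → 2 H
  atom 4: aromatic c, 3 neighbours → 0 H
  atom 5: aromatic c, 2 neighbours → 1 H
  atom 6: aromatic c, 2 neighbours → 1 H
  atom 7: aromatic c, 2 neighbours → 1 H
  atom 8: aromatic c, 3 neighbours → 0 H
  atom 9: C, bond orders sum to 4 (valence 4) → 0 H
  atom 10: C, bond orders sum to 1 (valence 4) → 3 H
  atom 11: O, bond orders sum to 2 (valence 2) → 0 H
  atom 12: aromatic c, 3 neighbours → 0 H
  atom 13: aromatic c, 3 neighbours → 0 H
  atom 14: aromatic c, 2 neighbours → 1 H
  atom 15: aromatic c, 3 neighbours → 0 H
  atom 16: O, bond orders sum to 1 (valence 2) → 1 H
  atom 17: aromatic c, 3 neighbours → 0 H
  atom 18: Cl (halogen, monovalent) → 0 H
  atom 19: aromatic c, 3 neighbours → 0 H
  atom 20: O, bond orders sum to 1 (valence 2) → 1 H
  atom 21: aromatic c, 3 neighbours → 0 H
  atom 22: C, bond orders sum to 4 (valence 4) → 0 H
  atom 23: O, bond orders sum to 2 (valence 2) → 0 H
  atom 24: C, bond orders sum to 1 (valence 4) → 3 H
Total hydrogens: 14.

14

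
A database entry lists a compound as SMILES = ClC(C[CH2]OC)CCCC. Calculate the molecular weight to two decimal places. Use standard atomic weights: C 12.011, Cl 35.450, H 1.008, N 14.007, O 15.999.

First, the molecular formula is C8H17ClO (counting implicit H from valence).
  C: 8 × 12.011 = 96.088
  Cl: 1 × 35.450 = 35.450
  H: 17 × 1.008 = 17.136
  O: 1 × 15.999 = 15.999
Sum: 8×12.011 + 1×35.450 + 17×1.008 + 1×15.999 = 164.673 → 164.67 g/mol.

164.67 g/mol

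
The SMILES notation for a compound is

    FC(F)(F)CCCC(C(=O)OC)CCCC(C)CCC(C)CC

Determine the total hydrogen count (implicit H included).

33

Walk through each heavy atom and fill implicit hydrogens from standard valence (C 4, N 3, O 2, S 2, halogen 1):
  atom 1: F (halogen, monovalent) → 0 H
  atom 2: C, bond orders sum to 4 (valence 4) → 0 H
  atom 3: F (halogen, monovalent) → 0 H
  atom 4: F (halogen, monovalent) → 0 H
  atom 5: C, bond orders sum to 2 (valence 4) → 2 H
  atom 6: C, bond orders sum to 2 (valence 4) → 2 H
  atom 7: C, bond orders sum to 2 (valence 4) → 2 H
  atom 8: C, bond orders sum to 3 (valence 4) → 1 H
  atom 9: C, bond orders sum to 4 (valence 4) → 0 H
  atom 10: O, bond orders sum to 2 (valence 2) → 0 H
  atom 11: O, bond orders sum to 2 (valence 2) → 0 H
  atom 12: C, bond orders sum to 1 (valence 4) → 3 H
  atom 13: C, bond orders sum to 2 (valence 4) → 2 H
  atom 14: C, bond orders sum to 2 (valence 4) → 2 H
  atom 15: C, bond orders sum to 2 (valence 4) → 2 H
  atom 16: C, bond orders sum to 3 (valence 4) → 1 H
  atom 17: C, bond orders sum to 1 (valence 4) → 3 H
  atom 18: C, bond orders sum to 2 (valence 4) → 2 H
  atom 19: C, bond orders sum to 2 (valence 4) → 2 H
  atom 20: C, bond orders sum to 3 (valence 4) → 1 H
  atom 21: C, bond orders sum to 1 (valence 4) → 3 H
  atom 22: C, bond orders sum to 2 (valence 4) → 2 H
  atom 23: C, bond orders sum to 1 (valence 4) → 3 H
Total hydrogens: 33.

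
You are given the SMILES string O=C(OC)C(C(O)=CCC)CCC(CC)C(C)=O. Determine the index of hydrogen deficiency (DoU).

3

Molecular formula: C14H24O4.
DoU = (2C + 2 + N − H − X) / 2, where X is the halogen count and O/S are ignored.
    = (2·14 + 2 + 0 − 24 − 0) / 2 = 6 / 2 = 3.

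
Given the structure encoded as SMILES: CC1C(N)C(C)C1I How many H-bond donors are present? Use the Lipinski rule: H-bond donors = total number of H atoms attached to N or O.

Donors: find every N or O and count the H atoms it carries.
  atom 4 (N): bond orders sum to 1 → 2 H
Lipinski HBD = 2.

2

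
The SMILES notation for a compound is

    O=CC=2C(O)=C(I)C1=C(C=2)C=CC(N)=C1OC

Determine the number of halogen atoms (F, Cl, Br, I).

Halogen atoms appear at heavy-atom position 7 (1×I).
Other groups present: 1 aldehyde, 1 ether, 1 hydroxyl, 1 primary amine.
Halogen count: 1.

1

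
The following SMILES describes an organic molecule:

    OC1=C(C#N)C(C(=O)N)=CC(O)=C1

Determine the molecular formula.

Walk through each heavy atom and fill implicit hydrogens from standard valence (C 4, N 3, O 2, S 2, halogen 1):
  atom 1: O, bond orders sum to 1 (valence 2) → 1 H
  atom 2: C, bond orders sum to 4 (valence 4) → 0 H
  atom 3: C, bond orders sum to 4 (valence 4) → 0 H
  atom 4: C, bond orders sum to 4 (valence 4) → 0 H
  atom 5: N, bond orders sum to 3 (valence 3) → 0 H
  atom 6: C, bond orders sum to 4 (valence 4) → 0 H
  atom 7: C, bond orders sum to 4 (valence 4) → 0 H
  atom 8: O, bond orders sum to 2 (valence 2) → 0 H
  atom 9: N, bond orders sum to 1 (valence 3) → 2 H
  atom 10: C, bond orders sum to 3 (valence 4) → 1 H
  atom 11: C, bond orders sum to 4 (valence 4) → 0 H
  atom 12: O, bond orders sum to 1 (valence 2) → 1 H
  atom 13: C, bond orders sum to 3 (valence 4) → 1 H
Totals → C:8, H:6, N:2, O:3.

C8H6N2O3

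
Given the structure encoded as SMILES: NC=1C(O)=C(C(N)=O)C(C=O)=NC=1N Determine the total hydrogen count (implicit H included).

8

Walk through each heavy atom and fill implicit hydrogens from standard valence (C 4, N 3, O 2, S 2, halogen 1):
  atom 1: N, bond orders sum to 1 (valence 3) → 2 H
  atom 2: C, bond orders sum to 4 (valence 4) → 0 H
  atom 3: C, bond orders sum to 4 (valence 4) → 0 H
  atom 4: O, bond orders sum to 1 (valence 2) → 1 H
  atom 5: C, bond orders sum to 4 (valence 4) → 0 H
  atom 6: C, bond orders sum to 4 (valence 4) → 0 H
  atom 7: N, bond orders sum to 1 (valence 3) → 2 H
  atom 8: O, bond orders sum to 2 (valence 2) → 0 H
  atom 9: C, bond orders sum to 4 (valence 4) → 0 H
  atom 10: C, bond orders sum to 3 (valence 4) → 1 H
  atom 11: O, bond orders sum to 2 (valence 2) → 0 H
  atom 12: N, bond orders sum to 3 (valence 3) → 0 H
  atom 13: C, bond orders sum to 4 (valence 4) → 0 H
  atom 14: N, bond orders sum to 1 (valence 3) → 2 H
Total hydrogens: 8.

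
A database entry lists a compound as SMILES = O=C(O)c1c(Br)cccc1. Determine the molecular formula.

Walk through each heavy atom and fill implicit hydrogens from standard valence (C 4, N 3, O 2, S 2, halogen 1); for lowercase aromatic atoms, an aromatic c carries 1 H when it has two neighbours and 0 H with three, and aromatic n carries 0 H:
  atom 1: O, bond orders sum to 2 (valence 2) → 0 H
  atom 2: C, bond orders sum to 4 (valence 4) → 0 H
  atom 3: O, bond orders sum to 1 (valence 2) → 1 H
  atom 4: aromatic c, 3 neighbours → 0 H
  atom 5: aromatic c, 3 neighbours → 0 H
  atom 6: Br (halogen, monovalent) → 0 H
  atom 7: aromatic c, 2 neighbours → 1 H
  atom 8: aromatic c, 2 neighbours → 1 H
  atom 9: aromatic c, 2 neighbours → 1 H
  atom 10: aromatic c, 2 neighbours → 1 H
Totals → C:7, H:5, Br:1, O:2.
In Hill order: C7H5BrO2.

C7H5BrO2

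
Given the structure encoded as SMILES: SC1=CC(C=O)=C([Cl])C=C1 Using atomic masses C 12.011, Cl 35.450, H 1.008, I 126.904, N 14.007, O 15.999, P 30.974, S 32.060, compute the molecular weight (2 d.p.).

172.63 g/mol

First, the molecular formula is C7H5ClOS (counting implicit H from valence).
  C: 7 × 12.011 = 84.077
  Cl: 1 × 35.450 = 35.450
  H: 5 × 1.008 = 5.040
  O: 1 × 15.999 = 15.999
  S: 1 × 32.060 = 32.060
Sum: 7×12.011 + 1×35.450 + 5×1.008 + 1×15.999 + 1×32.060 = 172.626 → 172.63 g/mol.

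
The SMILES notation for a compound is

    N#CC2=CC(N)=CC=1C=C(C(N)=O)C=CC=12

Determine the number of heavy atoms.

Every atom symbol written in the SMILES (organic subset) is one heavy atom; implicit H are not written.
Heavy atoms by element → C:12, N:3, O:1.
Total: 16.

16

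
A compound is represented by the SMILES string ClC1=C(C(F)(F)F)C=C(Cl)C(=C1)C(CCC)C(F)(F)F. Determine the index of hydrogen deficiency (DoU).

4

Molecular formula: C12H10Cl2F6.
DoU = (2C + 2 + N − H − X) / 2, where X is the halogen count and O/S are ignored.
    = (2·12 + 2 + 0 − 10 − 8) / 2 = 8 / 2 = 4.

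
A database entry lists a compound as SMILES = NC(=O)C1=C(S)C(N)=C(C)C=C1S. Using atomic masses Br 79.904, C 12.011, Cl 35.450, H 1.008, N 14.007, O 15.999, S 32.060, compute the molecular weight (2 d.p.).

214.30 g/mol

First, the molecular formula is C8H10N2OS2 (counting implicit H from valence).
  C: 8 × 12.011 = 96.088
  H: 10 × 1.008 = 10.080
  N: 2 × 14.007 = 28.014
  O: 1 × 15.999 = 15.999
  S: 2 × 32.060 = 64.120
Sum: 8×12.011 + 10×1.008 + 2×14.007 + 1×15.999 + 2×32.060 = 214.301 → 214.30 g/mol.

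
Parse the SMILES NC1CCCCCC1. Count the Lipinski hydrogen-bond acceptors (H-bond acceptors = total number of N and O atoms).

N atoms: 1; O atoms: 0.
Lipinski HBA = 1 + 0 = 1.

1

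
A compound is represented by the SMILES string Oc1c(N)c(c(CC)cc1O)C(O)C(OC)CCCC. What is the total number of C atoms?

Count every carbon token in the SMILES (each C, including those in ring-closure positions and inside branches).
Carbon count: 15.

15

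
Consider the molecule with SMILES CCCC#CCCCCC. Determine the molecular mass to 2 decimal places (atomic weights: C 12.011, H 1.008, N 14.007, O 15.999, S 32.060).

138.25 g/mol

First, the molecular formula is C10H18 (counting implicit H from valence).
  C: 10 × 12.011 = 120.110
  H: 18 × 1.008 = 18.144
Sum: 10×12.011 + 18×1.008 = 138.254 → 138.25 g/mol.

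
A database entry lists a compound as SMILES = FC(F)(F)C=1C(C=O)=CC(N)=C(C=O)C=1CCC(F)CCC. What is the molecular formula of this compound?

C15H17F4NO2

Walk through each heavy atom and fill implicit hydrogens from standard valence (C 4, N 3, O 2, S 2, halogen 1):
  atom 1: F (halogen, monovalent) → 0 H
  atom 2: C, bond orders sum to 4 (valence 4) → 0 H
  atom 3: F (halogen, monovalent) → 0 H
  atom 4: F (halogen, monovalent) → 0 H
  atom 5: C, bond orders sum to 4 (valence 4) → 0 H
  atom 6: C, bond orders sum to 4 (valence 4) → 0 H
  atom 7: C, bond orders sum to 3 (valence 4) → 1 H
  atom 8: O, bond orders sum to 2 (valence 2) → 0 H
  atom 9: C, bond orders sum to 3 (valence 4) → 1 H
  atom 10: C, bond orders sum to 4 (valence 4) → 0 H
  atom 11: N, bond orders sum to 1 (valence 3) → 2 H
  atom 12: C, bond orders sum to 4 (valence 4) → 0 H
  atom 13: C, bond orders sum to 3 (valence 4) → 1 H
  atom 14: O, bond orders sum to 2 (valence 2) → 0 H
  atom 15: C, bond orders sum to 4 (valence 4) → 0 H
  atom 16: C, bond orders sum to 2 (valence 4) → 2 H
  atom 17: C, bond orders sum to 2 (valence 4) → 2 H
  atom 18: C, bond orders sum to 3 (valence 4) → 1 H
  atom 19: F (halogen, monovalent) → 0 H
  atom 20: C, bond orders sum to 2 (valence 4) → 2 H
  atom 21: C, bond orders sum to 2 (valence 4) → 2 H
  atom 22: C, bond orders sum to 1 (valence 4) → 3 H
Totals → C:15, H:17, F:4, N:1, O:2.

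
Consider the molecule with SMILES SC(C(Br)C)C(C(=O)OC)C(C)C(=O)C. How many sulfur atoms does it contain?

1

Scan the SMILES for S atoms (remember two-letter symbols like Cl and Br are single atoms).
Sulfur count: 1.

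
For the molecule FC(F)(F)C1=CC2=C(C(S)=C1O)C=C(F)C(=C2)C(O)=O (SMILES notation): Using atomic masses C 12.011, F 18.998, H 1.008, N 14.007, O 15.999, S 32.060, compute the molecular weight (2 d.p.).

First, the molecular formula is C12H6F4O3S (counting implicit H from valence).
  C: 12 × 12.011 = 144.132
  F: 4 × 18.998 = 75.992
  H: 6 × 1.008 = 6.048
  O: 3 × 15.999 = 47.997
  S: 1 × 32.060 = 32.060
Sum: 12×12.011 + 4×18.998 + 6×1.008 + 3×15.999 + 1×32.060 = 306.229 → 306.23 g/mol.

306.23 g/mol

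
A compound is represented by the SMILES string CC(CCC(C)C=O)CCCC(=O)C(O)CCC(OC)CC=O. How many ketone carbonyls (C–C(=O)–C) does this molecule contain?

The ketone motif appears at heavy-atom position 12 in the SMILES.
Other groups present: 2 aldehyde, 1 ether, 1 hydroxyl.
Ketone count: 1.

1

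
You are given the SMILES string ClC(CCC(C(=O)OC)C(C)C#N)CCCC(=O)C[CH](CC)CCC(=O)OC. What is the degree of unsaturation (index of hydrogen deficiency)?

Degree of unsaturation = (number of rings) + (number of π bonds).
Ring closures in the SMILES: 0.
π bonds: 3 double bonds (each 1 DoU), 1 triple bond (each 2 DoU) → 5 DoU from unsaturation.
Total DoU = 0 + 5 = 5.

5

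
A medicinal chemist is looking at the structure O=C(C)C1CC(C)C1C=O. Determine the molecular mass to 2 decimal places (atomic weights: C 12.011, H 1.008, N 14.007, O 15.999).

140.18 g/mol

First, the molecular formula is C8H12O2 (counting implicit H from valence).
  C: 8 × 12.011 = 96.088
  H: 12 × 1.008 = 12.096
  O: 2 × 15.999 = 31.998
Sum: 8×12.011 + 12×1.008 + 2×15.999 = 140.182 → 140.18 g/mol.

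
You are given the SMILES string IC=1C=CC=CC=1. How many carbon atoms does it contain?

6

Count every carbon token in the SMILES (each C, including those in ring-closure positions and inside branches).
Carbon count: 6.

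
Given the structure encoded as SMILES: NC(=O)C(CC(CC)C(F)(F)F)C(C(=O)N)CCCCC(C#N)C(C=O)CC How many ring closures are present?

0

In SMILES, each pair of matching ring-closure digits denotes one ring-closing bond; the number of such bonds equals the number of independent rings.
Ring-closure bonds here: 0.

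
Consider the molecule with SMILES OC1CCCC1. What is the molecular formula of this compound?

Walk through each heavy atom and fill implicit hydrogens from standard valence (C 4, N 3, O 2, S 2, halogen 1):
  atom 1: O, bond orders sum to 1 (valence 2) → 1 H
  atom 2: C, bond orders sum to 3 (valence 4) → 1 H
  atom 3: C, bond orders sum to 2 (valence 4) → 2 H
  atom 4: C, bond orders sum to 2 (valence 4) → 2 H
  atom 5: C, bond orders sum to 2 (valence 4) → 2 H
  atom 6: C, bond orders sum to 2 (valence 4) → 2 H
Totals → C:5, H:10, O:1.
In Hill order: C5H10O.

C5H10O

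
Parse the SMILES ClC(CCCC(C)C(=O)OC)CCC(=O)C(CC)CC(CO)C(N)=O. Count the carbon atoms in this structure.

Count every carbon token in the SMILES (each C, including those in ring-closure positions and inside branches).
Carbon count: 18.

18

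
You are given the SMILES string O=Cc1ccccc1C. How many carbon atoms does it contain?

Count every carbon token in the SMILES (each C, including those in ring-closure positions and inside branches).
Carbon count: 8.

8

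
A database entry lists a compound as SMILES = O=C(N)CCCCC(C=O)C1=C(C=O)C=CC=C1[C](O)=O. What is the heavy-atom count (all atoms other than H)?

21

Every atom symbol written in the SMILES (organic subset) is one heavy atom; implicit H are not written.
Heavy atoms by element → C:15, N:1, O:5.
Total: 21.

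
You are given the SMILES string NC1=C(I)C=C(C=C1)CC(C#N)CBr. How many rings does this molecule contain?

1

In SMILES, each pair of matching ring-closure digits denotes one ring-closing bond; the number of such bonds equals the number of independent rings.
Ring-closure bonds here: 1.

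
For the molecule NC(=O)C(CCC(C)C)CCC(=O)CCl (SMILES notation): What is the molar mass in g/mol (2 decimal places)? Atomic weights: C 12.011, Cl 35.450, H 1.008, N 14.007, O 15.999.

First, the molecular formula is C11H20ClNO2 (counting implicit H from valence).
  C: 11 × 12.011 = 132.121
  Cl: 1 × 35.450 = 35.450
  H: 20 × 1.008 = 20.160
  N: 1 × 14.007 = 14.007
  O: 2 × 15.999 = 31.998
Sum: 11×12.011 + 1×35.450 + 20×1.008 + 1×14.007 + 2×15.999 = 233.736 → 233.74 g/mol.

233.74 g/mol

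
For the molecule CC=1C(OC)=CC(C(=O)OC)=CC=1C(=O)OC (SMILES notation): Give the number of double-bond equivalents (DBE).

Degree of unsaturation = (number of rings) + (number of π bonds).
Ring closures in the SMILES: 1.
π bonds: 5 double bonds (each 1 DoU) → 5 DoU from unsaturation.
Total DoU = 1 + 5 = 6.

6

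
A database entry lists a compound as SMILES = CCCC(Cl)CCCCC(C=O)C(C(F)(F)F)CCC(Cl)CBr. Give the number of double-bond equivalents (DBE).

Molecular formula: C16H26BrCl2F3O.
DoU = (2C + 2 + N − H − X) / 2, where X is the halogen count and O/S are ignored.
    = (2·16 + 2 + 0 − 26 − 6) / 2 = 2 / 2 = 1.

1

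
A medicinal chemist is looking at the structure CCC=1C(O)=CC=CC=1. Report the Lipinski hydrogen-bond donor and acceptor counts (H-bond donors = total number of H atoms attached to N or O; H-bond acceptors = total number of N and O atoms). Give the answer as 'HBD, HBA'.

Donors: find every N or O and count the H atoms it carries.
  atom 5 (O): bond orders sum to 1 → 1 H
Lipinski HBD = 1.
Acceptors: N atoms = 0, O atoms = 1 → HBA = 1.

1, 1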